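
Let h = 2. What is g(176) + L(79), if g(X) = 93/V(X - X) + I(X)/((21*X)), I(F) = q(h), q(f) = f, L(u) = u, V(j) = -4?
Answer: 103027/1848 ≈ 55.751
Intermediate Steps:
I(F) = 2
g(X) = -93/4 + 2/(21*X) (g(X) = 93/(-4) + 2/((21*X)) = 93*(-1/4) + 2*(1/(21*X)) = -93/4 + 2/(21*X))
g(176) + L(79) = (1/84)*(8 - 1953*176)/176 + 79 = (1/84)*(1/176)*(8 - 343728) + 79 = (1/84)*(1/176)*(-343720) + 79 = -42965/1848 + 79 = 103027/1848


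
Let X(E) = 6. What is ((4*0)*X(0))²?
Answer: 0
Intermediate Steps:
((4*0)*X(0))² = ((4*0)*6)² = (0*6)² = 0² = 0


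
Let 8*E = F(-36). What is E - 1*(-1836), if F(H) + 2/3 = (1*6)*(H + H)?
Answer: 21383/12 ≈ 1781.9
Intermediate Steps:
F(H) = -⅔ + 12*H (F(H) = -⅔ + (1*6)*(H + H) = -⅔ + 6*(2*H) = -⅔ + 12*H)
E = -649/12 (E = (-⅔ + 12*(-36))/8 = (-⅔ - 432)/8 = (⅛)*(-1298/3) = -649/12 ≈ -54.083)
E - 1*(-1836) = -649/12 - 1*(-1836) = -649/12 + 1836 = 21383/12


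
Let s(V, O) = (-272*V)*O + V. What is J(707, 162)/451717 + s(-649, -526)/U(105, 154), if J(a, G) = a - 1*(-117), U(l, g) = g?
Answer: -544725980369/903434 ≈ -6.0295e+5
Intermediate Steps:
J(a, G) = 117 + a (J(a, G) = a + 117 = 117 + a)
s(V, O) = V - 272*O*V (s(V, O) = -272*O*V + V = V - 272*O*V)
J(707, 162)/451717 + s(-649, -526)/U(105, 154) = (117 + 707)/451717 - 649*(1 - 272*(-526))/154 = 824*(1/451717) - 649*(1 + 143072)*(1/154) = 824/451717 - 649*143073*(1/154) = 824/451717 - 92854377*1/154 = 824/451717 - 1205901/2 = -544725980369/903434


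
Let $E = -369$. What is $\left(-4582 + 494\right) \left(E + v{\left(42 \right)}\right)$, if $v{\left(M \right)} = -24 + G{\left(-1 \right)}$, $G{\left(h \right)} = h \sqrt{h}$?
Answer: $1606584 + 4088 i \approx 1.6066 \cdot 10^{6} + 4088.0 i$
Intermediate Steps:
$G{\left(h \right)} = h^{\frac{3}{2}}$
$v{\left(M \right)} = -24 - i$ ($v{\left(M \right)} = -24 + \left(-1\right)^{\frac{3}{2}} = -24 - i$)
$\left(-4582 + 494\right) \left(E + v{\left(42 \right)}\right) = \left(-4582 + 494\right) \left(-369 - \left(24 + i\right)\right) = - 4088 \left(-393 - i\right) = 1606584 + 4088 i$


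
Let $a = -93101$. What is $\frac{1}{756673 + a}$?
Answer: $\frac{1}{663572} \approx 1.507 \cdot 10^{-6}$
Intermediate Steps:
$\frac{1}{756673 + a} = \frac{1}{756673 - 93101} = \frac{1}{663572}$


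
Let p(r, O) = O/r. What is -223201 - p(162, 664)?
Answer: -18079613/81 ≈ -2.2321e+5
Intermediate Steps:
-223201 - p(162, 664) = -223201 - 664/162 = -223201 - 1*332/81 = -223201 - 332/81 = -18079613/81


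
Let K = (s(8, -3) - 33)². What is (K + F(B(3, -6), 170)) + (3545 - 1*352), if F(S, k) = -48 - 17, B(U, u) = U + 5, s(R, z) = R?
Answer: 3753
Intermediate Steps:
B(U, u) = 5 + U
F(S, k) = -65
K = 625 (K = (8 - 33)² = (-25)² = 625)
(K + F(B(3, -6), 170)) + (3545 - 1*352) = (625 - 65) + (3545 - 1*352) = 560 + (3545 - 352) = 560 + 3193 = 3753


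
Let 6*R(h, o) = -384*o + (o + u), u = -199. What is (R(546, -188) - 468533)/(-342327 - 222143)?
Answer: 913131/1128940 ≈ 0.80884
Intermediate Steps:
R(h, o) = -199/6 - 383*o/6 (R(h, o) = (-384*o + (o - 199))/6 = (-384*o + (-199 + o))/6 = (-199 - 383*o)/6 = -199/6 - 383*o/6)
(R(546, -188) - 468533)/(-342327 - 222143) = ((-199/6 - 383/6*(-188)) - 468533)/(-342327 - 222143) = ((-199/6 + 36002/3) - 468533)/(-564470) = (23935/2 - 468533)*(-1/564470) = -913131/2*(-1/564470) = 913131/1128940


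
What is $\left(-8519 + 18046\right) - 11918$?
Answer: $-2391$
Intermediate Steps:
$\left(-8519 + 18046\right) - 11918 = 9527 - 11918 = -2391$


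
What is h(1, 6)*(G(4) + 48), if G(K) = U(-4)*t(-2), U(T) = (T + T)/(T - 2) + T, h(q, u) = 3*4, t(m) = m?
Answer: 640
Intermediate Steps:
h(q, u) = 12
U(T) = T + 2*T/(-2 + T) (U(T) = (2*T)/(-2 + T) + T = 2*T/(-2 + T) + T = T + 2*T/(-2 + T))
G(K) = 16/3 (G(K) = ((-4)²/(-2 - 4))*(-2) = (16/(-6))*(-2) = (16*(-⅙))*(-2) = -8/3*(-2) = 16/3)
h(1, 6)*(G(4) + 48) = 12*(16/3 + 48) = 12*(160/3) = 640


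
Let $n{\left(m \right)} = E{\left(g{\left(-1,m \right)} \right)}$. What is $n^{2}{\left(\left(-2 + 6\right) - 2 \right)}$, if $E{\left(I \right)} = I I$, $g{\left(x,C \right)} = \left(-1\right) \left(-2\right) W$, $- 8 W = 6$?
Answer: $\frac{81}{16} \approx 5.0625$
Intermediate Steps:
$W = - \frac{3}{4}$ ($W = \left(- \frac{1}{8}\right) 6 = - \frac{3}{4} \approx -0.75$)
$g{\left(x,C \right)} = - \frac{3}{2}$ ($g{\left(x,C \right)} = \left(-1\right) \left(-2\right) \left(- \frac{3}{4}\right) = 2 \left(- \frac{3}{4}\right) = - \frac{3}{2}$)
$E{\left(I \right)} = I^{2}$
$n{\left(m \right)} = \frac{9}{4}$ ($n{\left(m \right)} = \left(- \frac{3}{2}\right)^{2} = \frac{9}{4}$)
$n^{2}{\left(\left(-2 + 6\right) - 2 \right)} = \left(\frac{9}{4}\right)^{2} = \frac{81}{16}$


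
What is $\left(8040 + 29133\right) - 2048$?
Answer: $35125$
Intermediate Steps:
$\left(8040 + 29133\right) - 2048 = 37173 - 2048 = 35125$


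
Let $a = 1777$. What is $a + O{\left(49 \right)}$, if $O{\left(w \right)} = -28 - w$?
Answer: $1700$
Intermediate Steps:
$a + O{\left(49 \right)} = 1777 - 77 = 1700$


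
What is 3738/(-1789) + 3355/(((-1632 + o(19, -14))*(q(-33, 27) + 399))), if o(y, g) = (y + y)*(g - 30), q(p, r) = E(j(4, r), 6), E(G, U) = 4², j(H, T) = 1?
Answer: -1026279635/490601048 ≈ -2.0919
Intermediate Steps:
E(G, U) = 16
q(p, r) = 16
o(y, g) = 2*y*(-30 + g) (o(y, g) = (2*y)*(-30 + g) = 2*y*(-30 + g))
3738/(-1789) + 3355/(((-1632 + o(19, -14))*(q(-33, 27) + 399))) = 3738/(-1789) + 3355/(((-1632 + 2*19*(-30 - 14))*(16 + 399))) = 3738*(-1/1789) + 3355/(((-1632 + 2*19*(-44))*415)) = -3738/1789 + 3355/(((-1632 - 1672)*415)) = -3738/1789 + 3355/((-3304*415)) = -3738/1789 + 3355/(-1371160) = -3738/1789 + 3355*(-1/1371160) = -3738/1789 - 671/274232 = -1026279635/490601048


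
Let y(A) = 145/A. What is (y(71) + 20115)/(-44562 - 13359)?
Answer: -1428310/4112391 ≈ -0.34732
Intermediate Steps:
(y(71) + 20115)/(-44562 - 13359) = (145/71 + 20115)/(-44562 - 13359) = (145*(1/71) + 20115)/(-57921) = (145/71 + 20115)*(-1/57921) = (1428310/71)*(-1/57921) = -1428310/4112391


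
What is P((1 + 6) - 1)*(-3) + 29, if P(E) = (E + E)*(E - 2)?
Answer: -115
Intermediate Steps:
P(E) = 2*E*(-2 + E) (P(E) = (2*E)*(-2 + E) = 2*E*(-2 + E))
P((1 + 6) - 1)*(-3) + 29 = (2*((1 + 6) - 1)*(-2 + ((1 + 6) - 1)))*(-3) + 29 = (2*(7 - 1)*(-2 + (7 - 1)))*(-3) + 29 = (2*6*(-2 + 6))*(-3) + 29 = (2*6*4)*(-3) + 29 = 48*(-3) + 29 = -144 + 29 = -115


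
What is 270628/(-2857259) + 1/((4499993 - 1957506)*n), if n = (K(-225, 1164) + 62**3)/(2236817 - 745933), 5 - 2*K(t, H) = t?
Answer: -164060779255364392/1732179632357021919 ≈ -0.094713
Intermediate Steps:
K(t, H) = 5/2 - t/2
n = 238443/1490884 (n = ((5/2 - 1/2*(-225)) + 62**3)/(2236817 - 745933) = ((5/2 + 225/2) + 238328)/1490884 = (115 + 238328)*(1/1490884) = 238443*(1/1490884) = 238443/1490884 ≈ 0.15993)
270628/(-2857259) + 1/((4499993 - 1957506)*n) = 270628/(-2857259) + 1/((4499993 - 1957506)*(238443/1490884)) = 270628*(-1/2857259) + (1490884/238443)/2542487 = -270628/2857259 + (1/2542487)*(1490884/238443) = -270628/2857259 + 1490884/606238227741 = -164060779255364392/1732179632357021919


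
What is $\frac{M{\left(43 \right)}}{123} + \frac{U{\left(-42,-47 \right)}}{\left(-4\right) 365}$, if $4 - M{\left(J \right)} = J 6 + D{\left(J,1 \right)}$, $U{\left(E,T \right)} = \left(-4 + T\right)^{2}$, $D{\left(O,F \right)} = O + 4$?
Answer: $- \frac{759383}{179580} \approx -4.2287$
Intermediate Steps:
$D{\left(O,F \right)} = 4 + O$
$M{\left(J \right)} = - 7 J$ ($M{\left(J \right)} = 4 - \left(J 6 + \left(4 + J\right)\right) = 4 - \left(6 J + \left(4 + J\right)\right) = 4 - \left(4 + 7 J\right) = - 7 J$)
$\frac{M{\left(43 \right)}}{123} + \frac{U{\left(-42,-47 \right)}}{\left(-4\right) 365} = \frac{\left(-7\right) 43}{123} + \frac{\left(-4 - 47\right)^{2}}{\left(-4\right) 365} = \left(-301\right) \frac{1}{123} + \frac{\left(-51\right)^{2}}{-1460} = - \frac{301}{123} + 2601 \left(- \frac{1}{1460}\right) = - \frac{301}{123} - \frac{2601}{1460} = - \frac{759383}{179580}$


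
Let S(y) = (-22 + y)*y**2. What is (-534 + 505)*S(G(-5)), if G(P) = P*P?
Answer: -54375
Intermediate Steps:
G(P) = P**2
S(y) = y**2*(-22 + y)
(-534 + 505)*S(G(-5)) = (-534 + 505)*(((-5)**2)**2*(-22 + (-5)**2)) = -29*25**2*(-22 + 25) = -18125*3 = -29*1875 = -54375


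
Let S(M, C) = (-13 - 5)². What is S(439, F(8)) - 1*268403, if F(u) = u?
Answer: -268079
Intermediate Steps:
S(M, C) = 324 (S(M, C) = (-18)² = 324)
S(439, F(8)) - 1*268403 = 324 - 1*268403 = 324 - 268403 = -268079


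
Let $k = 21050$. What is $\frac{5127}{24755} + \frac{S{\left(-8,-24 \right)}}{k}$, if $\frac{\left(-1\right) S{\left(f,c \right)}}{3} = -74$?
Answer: $\frac{11341896}{52109275} \approx 0.21766$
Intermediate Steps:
$S{\left(f,c \right)} = 222$ ($S{\left(f,c \right)} = \left(-3\right) \left(-74\right) = 222$)
$\frac{5127}{24755} + \frac{S{\left(-8,-24 \right)}}{k} = \frac{5127}{24755} + \frac{222}{21050} = 5127 \cdot \frac{1}{24755} + 222 \cdot \frac{1}{21050} = \frac{5127}{24755} + \frac{111}{10525} = \frac{11341896}{52109275}$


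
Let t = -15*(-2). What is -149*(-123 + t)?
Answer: 13857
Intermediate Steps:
t = 30
-149*(-123 + t) = -149*(-123 + 30) = -149*(-93) = 13857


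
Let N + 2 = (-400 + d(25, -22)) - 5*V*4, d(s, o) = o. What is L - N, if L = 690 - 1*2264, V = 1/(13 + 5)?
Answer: -10340/9 ≈ -1148.9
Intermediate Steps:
V = 1/18 ≈ 0.055556
N = -3826/9 (N = -2 + ((-400 - 22) - 5*1/18*4) = -2 + (-422 - 5/18*4) = -2 + (-422 - 10/9) = -2 - 3808/9 = -3826/9 ≈ -425.11)
L = -1574 (L = 690 - 2264 = -1574)
L - N = -1574 - 1*(-3826/9) = -1574 + 3826/9 = -10340/9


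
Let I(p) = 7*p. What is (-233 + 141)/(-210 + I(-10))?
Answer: 23/70 ≈ 0.32857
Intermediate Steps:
(-233 + 141)/(-210 + I(-10)) = (-233 + 141)/(-210 + 7*(-10)) = -92/(-210 - 70) = -92/(-280) = -92*(-1/280) = 23/70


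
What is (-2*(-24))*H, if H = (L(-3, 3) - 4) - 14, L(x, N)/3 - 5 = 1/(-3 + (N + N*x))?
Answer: -160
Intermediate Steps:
L(x, N) = 15 + 3/(-3 + N + N*x) (L(x, N) = 15 + 3/(-3 + (N + N*x)) = 15 + 3/(-3 + N + N*x))
H = -10/3 (H = (3*(-14 + 5*3 + 5*3*(-3))/(-3 + 3 + 3*(-3)) - 4) - 14 = (3*(-14 + 15 - 45)/(-3 + 3 - 9) - 4) - 14 = (3*(-44)/(-9) - 4) - 14 = (3*(-⅑)*(-44) - 4) - 14 = (44/3 - 4) - 14 = 32/3 - 14 = -10/3 ≈ -3.3333)
(-2*(-24))*H = -2*(-24)*(-10/3) = 48*(-10/3) = -160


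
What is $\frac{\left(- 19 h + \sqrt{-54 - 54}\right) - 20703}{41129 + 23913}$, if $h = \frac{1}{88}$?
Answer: $- \frac{1821883}{5723696} + \frac{3 i \sqrt{3}}{32521} \approx -0.31831 + 0.00015978 i$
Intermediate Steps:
$h = \frac{1}{88} \approx 0.011364$
$\frac{\left(- 19 h + \sqrt{-54 - 54}\right) - 20703}{41129 + 23913} = \frac{\left(\left(-19\right) \frac{1}{88} + \sqrt{-54 - 54}\right) - 20703}{41129 + 23913} = \frac{\left(- \frac{19}{88} + \sqrt{-108}\right) - 20703}{65042} = \left(\left(- \frac{19}{88} + 6 i \sqrt{3}\right) - 20703\right) \frac{1}{65042} = \left(- \frac{1821883}{88} + 6 i \sqrt{3}\right) \frac{1}{65042} = - \frac{1821883}{5723696} + \frac{3 i \sqrt{3}}{32521}$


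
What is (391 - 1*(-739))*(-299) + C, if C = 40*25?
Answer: -336870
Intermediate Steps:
C = 1000
(391 - 1*(-739))*(-299) + C = (391 - 1*(-739))*(-299) + 1000 = (391 + 739)*(-299) + 1000 = 1130*(-299) + 1000 = -337870 + 1000 = -336870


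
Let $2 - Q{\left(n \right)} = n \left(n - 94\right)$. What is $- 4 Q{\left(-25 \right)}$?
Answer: $11892$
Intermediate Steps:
$Q{\left(n \right)} = 2 - n \left(-94 + n\right)$ ($Q{\left(n \right)} = 2 - n \left(n - 94\right) = 2 - n \left(-94 + n\right)$)
$- 4 Q{\left(-25 \right)} = - 4 \left(2 - \left(-25\right)^{2} + 94 \left(-25\right)\right) = - 4 \left(2 - 625 - 2350\right) = \left(-4\right) \left(-2973\right) = 11892$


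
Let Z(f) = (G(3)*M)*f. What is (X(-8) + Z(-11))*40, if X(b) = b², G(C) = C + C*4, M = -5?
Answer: 35560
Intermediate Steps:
G(C) = 5*C (G(C) = C + 4*C = 5*C)
Z(f) = -75*f (Z(f) = ((5*3)*(-5))*f = (15*(-5))*f = -75*f)
(X(-8) + Z(-11))*40 = ((-8)² - 75*(-11))*40 = (64 + 825)*40 = 889*40 = 35560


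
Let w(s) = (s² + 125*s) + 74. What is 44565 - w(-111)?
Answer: 46045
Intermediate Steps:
w(s) = 74 + s² + 125*s
44565 - w(-111) = 44565 - (74 + (-111)² + 125*(-111)) = 44565 - (74 + 12321 - 13875) = 44565 - 1*(-1480) = 44565 + 1480 = 46045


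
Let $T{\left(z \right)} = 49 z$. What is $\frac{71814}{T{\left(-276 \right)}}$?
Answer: $- \frac{11969}{2254} \approx -5.3101$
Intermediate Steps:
$\frac{71814}{T{\left(-276 \right)}} = \frac{71814}{49 \left(-276\right)} = \frac{71814}{-13524} = 71814 \left(- \frac{1}{13524}\right) = - \frac{11969}{2254}$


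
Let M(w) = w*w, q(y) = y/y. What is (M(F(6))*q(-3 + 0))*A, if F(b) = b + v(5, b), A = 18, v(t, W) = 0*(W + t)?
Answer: 648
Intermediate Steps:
v(t, W) = 0
q(y) = 1
F(b) = b (F(b) = b + 0 = b)
M(w) = w²
(M(F(6))*q(-3 + 0))*A = (6²*1)*18 = (36*1)*18 = 36*18 = 648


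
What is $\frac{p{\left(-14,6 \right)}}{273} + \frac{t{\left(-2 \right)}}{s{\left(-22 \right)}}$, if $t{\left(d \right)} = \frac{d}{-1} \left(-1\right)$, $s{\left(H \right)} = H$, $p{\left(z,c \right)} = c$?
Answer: $\frac{113}{1001} \approx 0.11289$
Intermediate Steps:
$t{\left(d \right)} = d$ ($t{\left(d \right)} = d \left(-1\right) \left(-1\right) = - d \left(-1\right) = d$)
$\frac{p{\left(-14,6 \right)}}{273} + \frac{t{\left(-2 \right)}}{s{\left(-22 \right)}} = \frac{6}{273} - \frac{2}{-22} = 6 \cdot \frac{1}{273} - - \frac{1}{11} = \frac{2}{91} + \frac{1}{11} = \frac{113}{1001}$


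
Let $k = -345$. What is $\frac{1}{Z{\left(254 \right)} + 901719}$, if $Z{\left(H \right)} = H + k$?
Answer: $\frac{1}{901628} \approx 1.1091 \cdot 10^{-6}$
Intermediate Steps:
$Z{\left(H \right)} = -345 + H$ ($Z{\left(H \right)} = H - 345 = -345 + H$)
$\frac{1}{Z{\left(254 \right)} + 901719} = \frac{1}{\left(-345 + 254\right) + 901719} = \frac{1}{-91 + 901719} = \frac{1}{901628}$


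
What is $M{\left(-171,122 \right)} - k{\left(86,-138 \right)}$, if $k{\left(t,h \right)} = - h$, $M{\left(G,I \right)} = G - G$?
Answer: $-138$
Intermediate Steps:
$M{\left(G,I \right)} = 0$
$M{\left(-171,122 \right)} - k{\left(86,-138 \right)} = 0 - \left(-1\right) \left(-138\right) = 0 - 138 = -138$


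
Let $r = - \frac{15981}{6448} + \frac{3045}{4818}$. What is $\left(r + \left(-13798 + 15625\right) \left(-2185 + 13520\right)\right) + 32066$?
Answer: $\frac{107392153473201}{5177744} \approx 2.0741 \cdot 10^{7}$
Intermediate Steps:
$r = - \frac{9560383}{5177744}$ ($r = \left(-15981\right) \frac{1}{6448} + 3045 \cdot \frac{1}{4818} = - \frac{15981}{6448} + \frac{1015}{1606} = - \frac{9560383}{5177744} \approx -1.8464$)
$\left(r + \left(-13798 + 15625\right) \left(-2185 + 13520\right)\right) + 32066 = \left(- \frac{9560383}{5177744} + \left(-13798 + 15625\right) \left(-2185 + 13520\right)\right) + 32066 = \left(- \frac{9560383}{5177744} + 1827 \cdot 11335\right) + 32066 = \left(- \frac{9560383}{5177744} + 20709045\right) + 32066 = \frac{107226123934097}{5177744} + 32066 = \frac{107392153473201}{5177744}$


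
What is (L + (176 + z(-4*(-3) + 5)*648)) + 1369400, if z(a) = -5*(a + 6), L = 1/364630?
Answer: 472216269281/364630 ≈ 1.2951e+6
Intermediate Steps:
L = 1/364630 ≈ 2.7425e-6
z(a) = -30 - 5*a (z(a) = -5*(6 + a) = -30 - 5*a)
(L + (176 + z(-4*(-3) + 5)*648)) + 1369400 = (1/364630 + (176 + (-30 - 5*(-4*(-3) + 5))*648)) + 1369400 = (1/364630 + (176 + (-30 - 5*(12 + 5))*648)) + 1369400 = (1/364630 + (176 + (-30 - 5*17)*648)) + 1369400 = (1/364630 + (176 + (-30 - 85)*648)) + 1369400 = (1/364630 + (176 - 115*648)) + 1369400 = (1/364630 + (176 - 74520)) + 1369400 = (1/364630 - 74344) + 1369400 = -27108052719/364630 + 1369400 = 472216269281/364630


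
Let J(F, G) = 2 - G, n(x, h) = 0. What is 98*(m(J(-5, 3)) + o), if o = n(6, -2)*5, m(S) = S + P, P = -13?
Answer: -1372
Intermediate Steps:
m(S) = -13 + S (m(S) = S - 13 = -13 + S)
o = 0 (o = 0*5 = 0)
98*(m(J(-5, 3)) + o) = 98*((-13 + (2 - 1*3)) + 0) = 98*((-13 + (2 - 3)) + 0) = 98*((-13 - 1) + 0) = 98*(-14 + 0) = 98*(-14) = -1372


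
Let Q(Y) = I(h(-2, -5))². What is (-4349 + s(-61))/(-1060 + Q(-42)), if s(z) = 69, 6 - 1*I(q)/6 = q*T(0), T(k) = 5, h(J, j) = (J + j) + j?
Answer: -1070/38939 ≈ -0.027479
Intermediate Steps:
h(J, j) = J + 2*j
I(q) = 36 - 30*q (I(q) = 36 - 6*q*5 = 36 - 30*q)
Q(Y) = 156816 (Q(Y) = (36 - 30*(-2 + 2*(-5)))² = (36 - 30*(-2 - 10))² = (36 - 30*(-12))² = (36 + 360)² = 396² = 156816)
(-4349 + s(-61))/(-1060 + Q(-42)) = (-4349 + 69)/(-1060 + 156816) = -4280/155756 = -4280*1/155756 = -1070/38939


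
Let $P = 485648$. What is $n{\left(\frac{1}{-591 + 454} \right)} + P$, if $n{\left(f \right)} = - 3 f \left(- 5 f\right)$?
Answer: $\frac{9115127327}{18769} \approx 4.8565 \cdot 10^{5}$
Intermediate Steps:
$n{\left(f \right)} = 15 f^{2}$
$n{\left(\frac{1}{-591 + 454} \right)} + P = 15 \left(\frac{1}{-591 + 454}\right)^{2} + 485648 = 15 \left(\frac{1}{-137}\right)^{2} + 485648 = 15 \left(- \frac{1}{137}\right)^{2} + 485648 = 15 \cdot \frac{1}{18769} + 485648 = \frac{15}{18769} + 485648 = \frac{9115127327}{18769}$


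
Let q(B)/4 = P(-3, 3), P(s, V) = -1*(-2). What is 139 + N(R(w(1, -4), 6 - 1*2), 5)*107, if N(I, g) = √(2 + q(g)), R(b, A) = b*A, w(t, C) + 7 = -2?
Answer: 139 + 107*√10 ≈ 477.36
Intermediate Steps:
P(s, V) = 2
q(B) = 8 (q(B) = 4*2 = 8)
w(t, C) = -9 (w(t, C) = -7 - 2 = -9)
R(b, A) = A*b
N(I, g) = √10 (N(I, g) = √(2 + 8) = √10)
139 + N(R(w(1, -4), 6 - 1*2), 5)*107 = 139 + √10*107 = 139 + 107*√10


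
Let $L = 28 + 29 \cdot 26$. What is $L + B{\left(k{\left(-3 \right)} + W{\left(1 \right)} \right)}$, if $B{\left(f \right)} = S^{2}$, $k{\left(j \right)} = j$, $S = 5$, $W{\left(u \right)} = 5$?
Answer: $807$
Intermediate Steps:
$B{\left(f \right)} = 25$ ($B{\left(f \right)} = 5^{2} = 25$)
$L = 782$ ($L = 28 + 754 = 782$)
$L + B{\left(k{\left(-3 \right)} + W{\left(1 \right)} \right)} = 782 + 25 = 807$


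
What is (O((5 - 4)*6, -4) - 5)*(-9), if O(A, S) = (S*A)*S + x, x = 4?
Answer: -855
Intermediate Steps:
O(A, S) = 4 + A*S**2 (O(A, S) = (S*A)*S + 4 = (A*S)*S + 4 = A*S**2 + 4 = 4 + A*S**2)
(O((5 - 4)*6, -4) - 5)*(-9) = ((4 + ((5 - 4)*6)*(-4)**2) - 5)*(-9) = ((4 + (1*6)*16) - 5)*(-9) = ((4 + 6*16) - 5)*(-9) = ((4 + 96) - 5)*(-9) = (100 - 5)*(-9) = 95*(-9) = -855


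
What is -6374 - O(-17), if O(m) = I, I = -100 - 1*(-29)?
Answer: -6303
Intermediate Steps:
I = -71 (I = -100 + 29 = -71)
O(m) = -71
-6374 - O(-17) = -6374 - 1*(-71) = -6374 + 71 = -6303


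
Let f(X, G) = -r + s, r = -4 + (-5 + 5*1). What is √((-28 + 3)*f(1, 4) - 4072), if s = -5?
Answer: I*√4047 ≈ 63.616*I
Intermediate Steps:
r = -4 (r = -4 + (-5 + 5) = -4 + 0 = -4)
f(X, G) = -1 (f(X, G) = -1*(-4) - 5 = 4 - 5 = -1)
√((-28 + 3)*f(1, 4) - 4072) = √((-28 + 3)*(-1) - 4072) = √(-25*(-1) - 4072) = √(25 - 4072) = √(-4047) = I*√4047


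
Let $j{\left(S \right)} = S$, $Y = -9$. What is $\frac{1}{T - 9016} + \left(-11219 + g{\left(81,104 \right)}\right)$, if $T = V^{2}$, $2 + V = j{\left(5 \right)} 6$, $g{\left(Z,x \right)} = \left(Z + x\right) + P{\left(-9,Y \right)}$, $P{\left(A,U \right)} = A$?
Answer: $- \frac{90905977}{8232} \approx -11043.0$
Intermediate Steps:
$g{\left(Z,x \right)} = -9 + Z + x$ ($g{\left(Z,x \right)} = \left(Z + x\right) - 9 = -9 + Z + x$)
$V = 28$ ($V = -2 + 5 \cdot 6 = -2 + 30 = 28$)
$T = 784$ ($T = 28^{2} = 784$)
$\frac{1}{T - 9016} + \left(-11219 + g{\left(81,104 \right)}\right) = \frac{1}{784 - 9016} + \left(-11219 + \left(-9 + 81 + 104\right)\right) = \frac{1}{-8232} + \left(-11219 + 176\right) = - \frac{1}{8232} - 11043 = - \frac{90905977}{8232}$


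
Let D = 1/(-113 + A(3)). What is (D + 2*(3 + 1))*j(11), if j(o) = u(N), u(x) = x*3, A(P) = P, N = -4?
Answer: -5274/55 ≈ -95.891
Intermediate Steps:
u(x) = 3*x
D = -1/110 (D = 1/(-113 + 3) = 1/(-110) = -1/110 ≈ -0.0090909)
j(o) = -12 (j(o) = 3*(-4) = -12)
(D + 2*(3 + 1))*j(11) = (-1/110 + 2*(3 + 1))*(-12) = (-1/110 + 2*4)*(-12) = (-1/110 + 8)*(-12) = (879/110)*(-12) = -5274/55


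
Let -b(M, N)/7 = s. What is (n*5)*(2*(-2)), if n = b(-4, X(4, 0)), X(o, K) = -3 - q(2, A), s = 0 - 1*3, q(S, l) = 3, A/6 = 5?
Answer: -420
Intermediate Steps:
A = 30 (A = 6*5 = 30)
s = -3 (s = 0 - 3 = -3)
X(o, K) = -6 (X(o, K) = -3 - 1*3 = -3 - 3 = -6)
b(M, N) = 21 (b(M, N) = -7*(-3) = 21)
n = 21
(n*5)*(2*(-2)) = (21*5)*(2*(-2)) = 105*(-4) = -420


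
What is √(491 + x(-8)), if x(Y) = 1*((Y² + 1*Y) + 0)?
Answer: √547 ≈ 23.388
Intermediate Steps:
x(Y) = Y + Y² (x(Y) = 1*((Y² + Y) + 0) = 1*((Y + Y²) + 0) = 1*(Y + Y²) = Y + Y²)
√(491 + x(-8)) = √(491 - 8*(1 - 8)) = √(491 - 8*(-7)) = √(491 + 56) = √547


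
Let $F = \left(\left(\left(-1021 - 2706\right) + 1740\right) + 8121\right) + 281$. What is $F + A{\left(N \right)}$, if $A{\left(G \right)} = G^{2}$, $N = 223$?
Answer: $56144$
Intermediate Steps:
$F = 6415$ ($F = \left(\left(-3727 + 1740\right) + 8121\right) + 281 = \left(-1987 + 8121\right) + 281 = 6134 + 281 = 6415$)
$F + A{\left(N \right)} = 6415 + 223^{2} = 6415 + 49729 = 56144$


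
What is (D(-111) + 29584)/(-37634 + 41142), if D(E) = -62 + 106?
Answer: 7407/877 ≈ 8.4458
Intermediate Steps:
D(E) = 44
(D(-111) + 29584)/(-37634 + 41142) = (44 + 29584)/(-37634 + 41142) = 29628/3508 = 29628*(1/3508) = 7407/877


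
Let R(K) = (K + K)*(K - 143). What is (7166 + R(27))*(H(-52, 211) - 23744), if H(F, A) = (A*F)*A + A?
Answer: -2109439750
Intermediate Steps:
R(K) = 2*K*(-143 + K) (R(K) = (2*K)*(-143 + K) = 2*K*(-143 + K))
H(F, A) = A + F*A² (H(F, A) = F*A² + A = A + F*A²)
(7166 + R(27))*(H(-52, 211) - 23744) = (7166 + 2*27*(-143 + 27))*(211*(1 + 211*(-52)) - 23744) = (7166 + 2*27*(-116))*(211*(1 - 10972) - 23744) = (7166 - 6264)*(211*(-10971) - 23744) = 902*(-2314881 - 23744) = 902*(-2338625) = -2109439750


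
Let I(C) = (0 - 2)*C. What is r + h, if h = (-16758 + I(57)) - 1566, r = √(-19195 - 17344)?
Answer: -18438 + I*√36539 ≈ -18438.0 + 191.15*I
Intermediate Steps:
I(C) = -2*C
r = I*√36539 (r = √(-36539) = I*√36539 ≈ 191.15*I)
h = -18438 (h = (-16758 - 2*57) - 1566 = (-16758 - 114) - 1566 = -16872 - 1566 = -18438)
r + h = I*√36539 - 18438 = -18438 + I*√36539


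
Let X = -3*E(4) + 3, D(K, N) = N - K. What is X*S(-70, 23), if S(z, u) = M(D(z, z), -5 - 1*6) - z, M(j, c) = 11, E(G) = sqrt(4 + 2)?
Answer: 243 - 243*sqrt(6) ≈ -352.23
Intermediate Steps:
E(G) = sqrt(6)
X = 3 - 3*sqrt(6) (X = -3*sqrt(6) + 3 = 3 - 3*sqrt(6) ≈ -4.3485)
S(z, u) = 11 - z
X*S(-70, 23) = (3 - 3*sqrt(6))*(11 - 1*(-70)) = (3 - 3*sqrt(6))*(11 + 70) = (3 - 3*sqrt(6))*81 = 243 - 243*sqrt(6)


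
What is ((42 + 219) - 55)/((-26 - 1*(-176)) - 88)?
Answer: 103/31 ≈ 3.3226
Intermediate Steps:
((42 + 219) - 55)/((-26 - 1*(-176)) - 88) = (261 - 55)/((-26 + 176) - 88) = 206/(150 - 88) = 206/62 = 206*(1/62) = 103/31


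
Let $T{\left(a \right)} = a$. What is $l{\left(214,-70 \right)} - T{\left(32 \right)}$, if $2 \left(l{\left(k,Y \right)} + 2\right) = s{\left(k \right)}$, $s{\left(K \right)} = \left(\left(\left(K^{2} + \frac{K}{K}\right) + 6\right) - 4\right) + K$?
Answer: $\frac{45945}{2} \approx 22973.0$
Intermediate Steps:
$s{\left(K \right)} = 3 + K + K^{2}$ ($s{\left(K \right)} = \left(\left(\left(K^{2} + 1\right) + 6\right) - 4\right) + K = \left(\left(\left(1 + K^{2}\right) + 6\right) - 4\right) + K = \left(\left(7 + K^{2}\right) - 4\right) + K = \left(3 + K^{2}\right) + K = 3 + K + K^{2}$)
$l{\left(k,Y \right)} = - \frac{1}{2} + \frac{k}{2} + \frac{k^{2}}{2}$ ($l{\left(k,Y \right)} = -2 + \frac{3 + k + k^{2}}{2} = -2 + \left(\frac{3}{2} + \frac{k}{2} + \frac{k^{2}}{2}\right) = - \frac{1}{2} + \frac{k}{2} + \frac{k^{2}}{2}$)
$l{\left(214,-70 \right)} - T{\left(32 \right)} = \left(- \frac{1}{2} + \frac{1}{2} \cdot 214 + \frac{214^{2}}{2}\right) - 32 = \left(- \frac{1}{2} + 107 + \frac{1}{2} \cdot 45796\right) - 32 = \left(- \frac{1}{2} + 107 + 22898\right) - 32 = \frac{46009}{2} - 32 = \frac{45945}{2}$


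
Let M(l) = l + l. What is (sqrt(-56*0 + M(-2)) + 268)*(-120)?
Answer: -32160 - 240*I ≈ -32160.0 - 240.0*I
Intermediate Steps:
M(l) = 2*l
(sqrt(-56*0 + M(-2)) + 268)*(-120) = (sqrt(-56*0 + 2*(-2)) + 268)*(-120) = (sqrt(0 - 4) + 268)*(-120) = (sqrt(-4) + 268)*(-120) = (2*I + 268)*(-120) = (268 + 2*I)*(-120) = -32160 - 240*I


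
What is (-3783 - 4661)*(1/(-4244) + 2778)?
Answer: -24888333241/1061 ≈ -2.3457e+7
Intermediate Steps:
(-3783 - 4661)*(1/(-4244) + 2778) = -8444*(-1/4244 + 2778) = -8444*11789831/4244 = -24888333241/1061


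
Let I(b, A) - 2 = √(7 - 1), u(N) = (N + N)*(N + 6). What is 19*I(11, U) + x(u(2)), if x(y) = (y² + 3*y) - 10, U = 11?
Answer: 1148 + 19*√6 ≈ 1194.5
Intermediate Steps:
u(N) = 2*N*(6 + N) (u(N) = (2*N)*(6 + N) = 2*N*(6 + N))
I(b, A) = 2 + √6 (I(b, A) = 2 + √(7 - 1) = 2 + √6)
x(y) = -10 + y² + 3*y
19*I(11, U) + x(u(2)) = 19*(2 + √6) + (-10 + (2*2*(6 + 2))² + 3*(2*2*(6 + 2))) = (38 + 19*√6) + (-10 + (2*2*8)² + 3*(2*2*8)) = (38 + 19*√6) + (-10 + 32² + 3*32) = (38 + 19*√6) + (-10 + 1024 + 96) = (38 + 19*√6) + 1110 = 1148 + 19*√6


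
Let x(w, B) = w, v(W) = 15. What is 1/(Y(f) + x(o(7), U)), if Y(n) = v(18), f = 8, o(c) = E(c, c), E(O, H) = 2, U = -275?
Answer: 1/17 ≈ 0.058824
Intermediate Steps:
o(c) = 2
Y(n) = 15
1/(Y(f) + x(o(7), U)) = 1/(15 + 2) = 1/17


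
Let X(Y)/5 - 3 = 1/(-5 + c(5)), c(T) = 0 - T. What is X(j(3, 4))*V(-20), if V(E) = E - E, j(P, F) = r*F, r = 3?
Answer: 0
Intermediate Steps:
c(T) = -T
j(P, F) = 3*F
V(E) = 0
X(Y) = 29/2 (X(Y) = 15 + 5/(-5 - 1*5) = 15 + 5/(-5 - 5) = 15 + 5/(-10) = 15 + 5*(-⅒) = 15 - ½ = 29/2)
X(j(3, 4))*V(-20) = (29/2)*0 = 0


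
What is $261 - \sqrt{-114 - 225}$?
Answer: $261 - i \sqrt{339} \approx 261.0 - 18.412 i$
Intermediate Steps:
$261 - \sqrt{-114 - 225} = 261 - \sqrt{-339} = 261 - i \sqrt{339}$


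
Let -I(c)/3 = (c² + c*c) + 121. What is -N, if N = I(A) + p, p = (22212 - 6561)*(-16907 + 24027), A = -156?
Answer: -111288741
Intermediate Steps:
I(c) = -363 - 6*c² (I(c) = -3*((c² + c*c) + 121) = -3*((c² + c²) + 121) = -3*(2*c² + 121) = -3*(121 + 2*c²) = -363 - 6*c²)
p = 111435120 (p = 15651*7120 = 111435120)
N = 111288741 (N = (-363 - 6*(-156)²) + 111435120 = (-363 - 6*24336) + 111435120 = (-363 - 146016) + 111435120 = -146379 + 111435120 = 111288741)
-N = -1*111288741 = -111288741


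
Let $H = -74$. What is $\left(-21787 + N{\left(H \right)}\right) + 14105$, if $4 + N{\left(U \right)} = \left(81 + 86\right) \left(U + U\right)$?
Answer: $-32402$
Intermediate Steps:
$N{\left(U \right)} = -4 + 334 U$ ($N{\left(U \right)} = -4 + \left(81 + 86\right) \left(U + U\right) = -4 + 167 \cdot 2 U = -4 + 334 U$)
$\left(-21787 + N{\left(H \right)}\right) + 14105 = \left(-21787 + \left(-4 + 334 \left(-74\right)\right)\right) + 14105 = \left(-21787 - 24720\right) + 14105 = -46507 + 14105 = -32402$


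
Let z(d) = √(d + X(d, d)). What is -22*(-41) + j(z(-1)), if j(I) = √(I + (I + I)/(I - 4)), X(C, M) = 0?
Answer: 902 + √(34 + 153*I)/17 ≈ 902.57 + 0.4608*I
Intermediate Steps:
z(d) = √d (z(d) = √(d + 0) = √d)
j(I) = √(I + 2*I/(-4 + I)) (j(I) = √(I + (2*I)/(-4 + I)) = √(I + 2*I/(-4 + I)))
-22*(-41) + j(z(-1)) = -22*(-41) + √(√(-1)*(-2 + √(-1))/(-4 + √(-1))) = 902 + √(I*(-2 + I)/(-4 + I)) = 902 + √(I*((-4 - I)/17)*(-2 + I)) = 902 + √(I*(-4 - I)*(-2 + I)/17) = 902 + √17*√(I*(-4 - I)*(-2 + I))/17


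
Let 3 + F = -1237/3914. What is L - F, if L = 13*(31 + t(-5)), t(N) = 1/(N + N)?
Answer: 3963082/9785 ≈ 405.02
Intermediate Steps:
t(N) = 1/(2*N)
F = -12979/3914 (F = -3 - 1237/3914 = -12979/3914 ≈ -3.3160)
L = 4017/10 (L = 13*(31 + (½)/(-5)) = 13*(31 + (½)*(-⅕)) = 13*(31 - ⅒) = 13*(309/10) = 4017/10 ≈ 401.70)
L - F = 4017/10 - 1*(-12979/3914) = 4017/10 + 12979/3914 = 3963082/9785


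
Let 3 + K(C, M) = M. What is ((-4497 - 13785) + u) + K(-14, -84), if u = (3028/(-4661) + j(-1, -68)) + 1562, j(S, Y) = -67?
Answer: -78652742/4661 ≈ -16875.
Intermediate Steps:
K(C, M) = -3 + M
u = 6965167/4661 (u = (3028/(-4661) - 67) + 1562 = (3028*(-1/4661) - 67) + 1562 = (-3028/4661 - 67) + 1562 = -315315/4661 + 1562 = 6965167/4661 ≈ 1494.3)
((-4497 - 13785) + u) + K(-14, -84) = ((-4497 - 13785) + 6965167/4661) + (-3 - 84) = (-18282 + 6965167/4661) - 87 = -78247235/4661 - 87 = -78652742/4661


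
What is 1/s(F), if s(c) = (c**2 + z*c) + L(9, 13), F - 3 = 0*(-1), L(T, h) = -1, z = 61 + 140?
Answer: 1/611 ≈ 0.0016367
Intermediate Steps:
z = 201
F = 3 (F = 3 + 0*(-1) = 3 + 0 = 3)
s(c) = -1 + c**2 + 201*c (s(c) = (c**2 + 201*c) - 1 = -1 + c**2 + 201*c)
1/s(F) = 1/(-1 + 3**2 + 201*3) = 1/(-1 + 9 + 603) = 1/611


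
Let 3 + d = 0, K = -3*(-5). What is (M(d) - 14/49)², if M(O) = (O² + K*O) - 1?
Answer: 68121/49 ≈ 1390.2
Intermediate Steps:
K = 15
d = -3 (d = -3 + 0 = -3)
M(O) = -1 + O² + 15*O (M(O) = (O² + 15*O) - 1 = -1 + O² + 15*O)
(M(d) - 14/49)² = ((-1 + (-3)² + 15*(-3)) - 14/49)² = ((-1 + 9 - 45) - 14*1/49)² = (-37 - 2/7)² = (-261/7)² = 68121/49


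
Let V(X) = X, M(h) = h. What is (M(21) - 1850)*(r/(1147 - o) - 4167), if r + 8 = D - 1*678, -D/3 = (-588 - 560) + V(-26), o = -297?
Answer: 2750044162/361 ≈ 7.6178e+6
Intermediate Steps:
D = 3522 (D = -3*((-588 - 560) - 26) = -3*(-1148 - 26) = -3*(-1174) = 3522)
r = 2836 (r = -8 + (3522 - 1*678) = -8 + (3522 - 678) = -8 + 2844 = 2836)
(M(21) - 1850)*(r/(1147 - o) - 4167) = (21 - 1850)*(2836/(1147 - 1*(-297)) - 4167) = -1829*(2836/(1147 + 297) - 4167) = -1829*(2836/1444 - 4167) = -1829*(2836*(1/1444) - 4167) = -1829*(709/361 - 4167) = -1829*(-1503578/361) = 2750044162/361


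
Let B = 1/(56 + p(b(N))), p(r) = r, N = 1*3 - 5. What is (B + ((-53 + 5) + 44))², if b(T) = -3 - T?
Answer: 47961/3025 ≈ 15.855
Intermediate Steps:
N = -2 (N = 3 - 5 = -2)
B = 1/55 (B = 1/(56 + (-3 - 1*(-2))) = 1/(56 + (-3 + 2)) = 1/(56 - 1) = 1/55 ≈ 0.018182)
(B + ((-53 + 5) + 44))² = (1/55 + ((-53 + 5) + 44))² = (1/55 + (-48 + 44))² = (1/55 - 4)² = (-219/55)² = 47961/3025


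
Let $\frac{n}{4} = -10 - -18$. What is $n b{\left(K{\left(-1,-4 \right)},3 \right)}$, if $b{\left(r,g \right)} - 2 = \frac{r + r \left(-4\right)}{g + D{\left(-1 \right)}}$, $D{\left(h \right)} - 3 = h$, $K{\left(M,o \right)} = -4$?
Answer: $\frac{704}{5} \approx 140.8$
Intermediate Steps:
$D{\left(h \right)} = 3 + h$
$b{\left(r,g \right)} = 2 - \frac{3 r}{2 + g}$ ($b{\left(r,g \right)} = 2 + \frac{r + r \left(-4\right)}{g + \left(3 - 1\right)} = 2 + \frac{r - 4 r}{g + 2} = 2 + \frac{\left(-3\right) r}{2 + g} = 2 - \frac{3 r}{2 + g}$)
$n = 32$ ($n = 4 \left(-10 - -18\right) = 4 \left(-10 + 18\right) = 4 \cdot 8 = 32$)
$n b{\left(K{\left(-1,-4 \right)},3 \right)} = 32 \frac{4 - -12 + 2 \cdot 3}{2 + 3} = 32 \frac{4 + 12 + 6}{5} = 32 \cdot \frac{1}{5} \cdot 22 = 32 \cdot \frac{22}{5} = \frac{704}{5}$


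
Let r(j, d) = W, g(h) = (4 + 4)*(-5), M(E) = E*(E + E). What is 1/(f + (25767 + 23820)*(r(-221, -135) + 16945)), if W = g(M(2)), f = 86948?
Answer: 1/838355183 ≈ 1.1928e-9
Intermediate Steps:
M(E) = 2*E² (M(E) = E*(2*E) = 2*E²)
g(h) = -40 (g(h) = 8*(-5) = -40)
W = -40
r(j, d) = -40
1/(f + (25767 + 23820)*(r(-221, -135) + 16945)) = 1/(86948 + (25767 + 23820)*(-40 + 16945)) = 1/(86948 + 49587*16905) = 1/(86948 + 838268235) = 1/838355183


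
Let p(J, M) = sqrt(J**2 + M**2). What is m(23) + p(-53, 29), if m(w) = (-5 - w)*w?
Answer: -644 + 5*sqrt(146) ≈ -583.58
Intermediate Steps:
m(w) = w*(-5 - w)
m(23) + p(-53, 29) = -1*23*(5 + 23) + sqrt((-53)**2 + 29**2) = -1*23*28 + sqrt(2809 + 841) = -644 + sqrt(3650) = -644 + 5*sqrt(146)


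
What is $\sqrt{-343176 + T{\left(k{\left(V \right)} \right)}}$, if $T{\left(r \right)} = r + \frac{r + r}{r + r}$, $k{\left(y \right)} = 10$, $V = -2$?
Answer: $i \sqrt{343165} \approx 585.8 i$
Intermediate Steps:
$T{\left(r \right)} = 1 + r$ ($T{\left(r \right)} = r + \frac{2 r}{2 r} = r + 2 r \frac{1}{2 r} = r + 1 = 1 + r$)
$\sqrt{-343176 + T{\left(k{\left(V \right)} \right)}} = \sqrt{-343176 + \left(1 + 10\right)} = \sqrt{-343176 + 11} = \sqrt{-343165} = i \sqrt{343165}$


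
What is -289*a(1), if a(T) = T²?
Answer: -289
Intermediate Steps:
-289*a(1) = -289*1² = -289*1 = -289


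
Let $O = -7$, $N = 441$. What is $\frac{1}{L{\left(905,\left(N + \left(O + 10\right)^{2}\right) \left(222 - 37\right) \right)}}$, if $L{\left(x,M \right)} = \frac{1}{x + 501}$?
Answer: $1406$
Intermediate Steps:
$L{\left(x,M \right)} = \frac{1}{501 + x}$
$\frac{1}{L{\left(905,\left(N + \left(O + 10\right)^{2}\right) \left(222 - 37\right) \right)}} = \frac{1}{\frac{1}{501 + 905}} = \frac{1}{\frac{1}{1406}} = 1406$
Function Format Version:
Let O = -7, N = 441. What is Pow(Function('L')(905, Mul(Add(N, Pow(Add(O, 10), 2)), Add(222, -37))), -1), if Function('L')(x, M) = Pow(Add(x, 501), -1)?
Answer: 1406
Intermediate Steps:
Function('L')(x, M) = Pow(Add(501, x), -1)
Pow(Function('L')(905, Mul(Add(N, Pow(Add(O, 10), 2)), Add(222, -37))), -1) = Pow(Pow(Add(501, 905), -1), -1) = Pow(Pow(1406, -1), -1) = Pow(Rational(1, 1406), -1) = 1406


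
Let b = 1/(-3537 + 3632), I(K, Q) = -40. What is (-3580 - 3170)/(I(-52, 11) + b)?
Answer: 641250/3799 ≈ 168.79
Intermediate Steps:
b = 1/95 ≈ 0.010526
(-3580 - 3170)/(I(-52, 11) + b) = (-3580 - 3170)/(-40 + 1/95) = -6750/(-3799/95) = -6750*(-95/3799) = 641250/3799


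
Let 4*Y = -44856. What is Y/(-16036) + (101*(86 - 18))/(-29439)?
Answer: 109996849/236041902 ≈ 0.46601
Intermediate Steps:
Y = -11214 (Y = (¼)*(-44856) = -11214)
Y/(-16036) + (101*(86 - 18))/(-29439) = -11214/(-16036) + (101*(86 - 18))/(-29439) = -11214*(-1/16036) + (101*68)*(-1/29439) = 5607/8018 + 6868*(-1/29439) = 5607/8018 - 6868/29439 = 109996849/236041902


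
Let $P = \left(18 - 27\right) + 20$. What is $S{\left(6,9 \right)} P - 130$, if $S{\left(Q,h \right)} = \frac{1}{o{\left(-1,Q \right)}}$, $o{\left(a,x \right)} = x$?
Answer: $- \frac{769}{6} \approx -128.17$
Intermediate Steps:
$S{\left(Q,h \right)} = \frac{1}{Q}$
$P = 11$ ($P = -9 + 20 = 11$)
$S{\left(6,9 \right)} P - 130 = \frac{1}{6} \cdot 11 - 130 = \frac{11}{6} - 130 = - \frac{769}{6}$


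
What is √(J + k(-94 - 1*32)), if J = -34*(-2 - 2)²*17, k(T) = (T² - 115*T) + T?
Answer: 16*√82 ≈ 144.89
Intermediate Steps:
k(T) = T² - 114*T
J = -9248 (J = -34*(-4)²*17 = -34*16*17 = -544*17 = -9248)
√(J + k(-94 - 1*32)) = √(-9248 + (-94 - 1*32)*(-114 + (-94 - 1*32))) = √(-9248 + (-94 - 32)*(-114 + (-94 - 32))) = √(-9248 - 126*(-114 - 126)) = √(-9248 - 126*(-240)) = √(-9248 + 30240) = √20992 = 16*√82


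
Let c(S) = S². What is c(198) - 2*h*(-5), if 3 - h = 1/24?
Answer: 470803/12 ≈ 39234.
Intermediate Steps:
h = 71/24 (h = 3 - 1/24 = 71/24 ≈ 2.9583)
c(198) - 2*h*(-5) = 198² - 2*71/24*(-5) = 39204 - 71/12*(-5) = 39204 + 355/12 = 470803/12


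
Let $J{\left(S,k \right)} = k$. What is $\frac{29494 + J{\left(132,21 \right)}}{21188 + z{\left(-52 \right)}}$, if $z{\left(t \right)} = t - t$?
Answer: $\frac{29515}{21188} \approx 1.393$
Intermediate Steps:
$z{\left(t \right)} = 0$
$\frac{29494 + J{\left(132,21 \right)}}{21188 + z{\left(-52 \right)}} = \frac{29494 + 21}{21188 + 0} = \frac{29515}{21188}$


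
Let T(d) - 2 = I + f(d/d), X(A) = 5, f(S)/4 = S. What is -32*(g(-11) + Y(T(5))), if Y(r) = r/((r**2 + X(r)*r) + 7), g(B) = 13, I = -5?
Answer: -5440/13 ≈ -418.46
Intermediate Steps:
f(S) = 4*S
T(d) = 1 (T(d) = 2 + (-5 + 4*(d/d)) = 2 + (-5 + 4*1) = 2 + (-5 + 4) = 2 - 1 = 1)
Y(r) = r/(7 + r**2 + 5*r) (Y(r) = r/((r**2 + 5*r) + 7) = r/(7 + r**2 + 5*r))
-32*(g(-11) + Y(T(5))) = -32*(13 + 1/(7 + 1**2 + 5*1)) = -32*(13 + 1/(7 + 1 + 5)) = -32*(13 + 1/13) = -32*170/13 = -5440/13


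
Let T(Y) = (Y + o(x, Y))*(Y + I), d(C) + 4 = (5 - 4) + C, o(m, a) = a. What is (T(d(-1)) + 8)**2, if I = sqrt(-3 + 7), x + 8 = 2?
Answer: 576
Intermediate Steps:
x = -6 (x = -8 + 2 = -6)
I = 2 (I = sqrt(4) = 2)
d(C) = -3 + C (d(C) = -4 + ((5 - 4) + C) = -4 + (1 + C) = -3 + C)
T(Y) = 2*Y*(2 + Y) (T(Y) = (Y + Y)*(Y + 2) = (2*Y)*(2 + Y) = 2*Y*(2 + Y))
(T(d(-1)) + 8)**2 = (2*(-3 - 1)*(2 + (-3 - 1)) + 8)**2 = (2*(-4)*(2 - 4) + 8)**2 = (2*(-4)*(-2) + 8)**2 = (16 + 8)**2 = 24**2 = 576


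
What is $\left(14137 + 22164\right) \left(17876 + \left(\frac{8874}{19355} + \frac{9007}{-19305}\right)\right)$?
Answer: $\frac{48493297410560297}{74729655} \approx 6.4892 \cdot 10^{8}$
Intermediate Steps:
$\left(14137 + 22164\right) \left(17876 + \left(\frac{8874}{19355} + \frac{9007}{-19305}\right)\right) = 36301 \left(17876 + \left(8874 \cdot \frac{1}{19355} + 9007 \left(- \frac{1}{19305}\right)\right)\right) = 36301 \left(17876 + \left(\frac{8874}{19355} - \frac{9007}{19305}\right)\right) = 36301 \left(17876 - \frac{603583}{74729655}\right) = 36301 \cdot \frac{1335866709197}{74729655} = \frac{48493297410560297}{74729655}$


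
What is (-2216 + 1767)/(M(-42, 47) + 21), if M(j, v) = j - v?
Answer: 449/68 ≈ 6.6029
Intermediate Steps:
(-2216 + 1767)/(M(-42, 47) + 21) = (-2216 + 1767)/((-42 - 1*47) + 21) = -449/((-42 - 47) + 21) = -449/(-89 + 21) = -449/(-68) = -449*(-1/68) = 449/68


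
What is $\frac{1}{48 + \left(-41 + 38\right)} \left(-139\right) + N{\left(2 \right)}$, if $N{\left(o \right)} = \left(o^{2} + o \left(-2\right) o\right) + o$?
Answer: $- \frac{229}{45} \approx -5.0889$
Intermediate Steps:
$N{\left(o \right)} = o - o^{2}$ ($N{\left(o \right)} = \left(o^{2} + - 2 o o\right) + o = \left(o^{2} - 2 o^{2}\right) + o = - o^{2} + o = o - o^{2}$)
$\frac{1}{48 + \left(-41 + 38\right)} \left(-139\right) + N{\left(2 \right)} = \frac{1}{48 + \left(-41 + 38\right)} \left(-139\right) + 2 \left(1 - 2\right) = \frac{1}{48 - 3} \left(-139\right) + 2 \left(1 - 2\right) = \frac{1}{45} \left(-139\right) + 2 \left(-1\right) = \frac{1}{45} \left(-139\right) - 2 = - \frac{139}{45} - 2 = - \frac{229}{45}$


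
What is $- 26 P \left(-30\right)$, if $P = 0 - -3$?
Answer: $2340$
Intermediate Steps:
$P = 3$ ($P = 0 + 3 = 3$)
$- 26 P \left(-30\right) = \left(-26\right) 3 \left(-30\right) = \left(-78\right) \left(-30\right) = 2340$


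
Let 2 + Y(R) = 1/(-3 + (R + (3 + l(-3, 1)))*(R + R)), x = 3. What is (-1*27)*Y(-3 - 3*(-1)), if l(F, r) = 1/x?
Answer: 63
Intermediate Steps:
l(F, r) = ⅓ (l(F, r) = 1/3 = ⅓)
Y(R) = -2 + 1/(-3 + 2*R*(10/3 + R)) (Y(R) = -2 + 1/(-3 + (R + (3 + ⅓))*(R + R)) = -2 + 1/(-3 + (R + 10/3)*(2*R)) = -2 + 1/(-3 + (10/3 + R)*(2*R)) = -2 + 1/(-3 + 2*R*(10/3 + R)))
(-1*27)*Y(-3 - 3*(-1)) = (-1*27)*((21 - 40*(-3 - 3*(-1)) - 12*(-3 - 3*(-1))²)/(-9 + 6*(-3 - 3*(-1))² + 20*(-3 - 3*(-1)))) = -27*(21 - 40*(-3 + 3) - 12*(-3 + 3)²)/(-9 + 6*(-3 + 3)² + 20*(-3 + 3)) = -27*(21 - 40*0 - 12*0²)/(-9 + 6*0² + 20*0) = -27*(21 + 0 - 12*0)/(-9 + 6*0 + 0) = -27*(21 + 0 + 0)/(-9 + 0 + 0) = -27*21/(-9) = -(-3)*21 = -27*(-7/3) = 63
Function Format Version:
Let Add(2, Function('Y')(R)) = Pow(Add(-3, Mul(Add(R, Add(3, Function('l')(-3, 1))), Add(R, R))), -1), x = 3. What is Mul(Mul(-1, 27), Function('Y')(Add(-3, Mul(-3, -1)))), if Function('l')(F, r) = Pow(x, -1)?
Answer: 63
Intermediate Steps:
Function('l')(F, r) = Rational(1, 3) (Function('l')(F, r) = Pow(3, -1) = Rational(1, 3))
Function('Y')(R) = Add(-2, Pow(Add(-3, Mul(2, R, Add(Rational(10, 3), R))), -1)) (Function('Y')(R) = Add(-2, Pow(Add(-3, Mul(Add(R, Add(3, Rational(1, 3))), Add(R, R))), -1)) = Add(-2, Pow(Add(-3, Mul(Add(R, Rational(10, 3)), Mul(2, R))), -1)) = Add(-2, Pow(Add(-3, Mul(Add(Rational(10, 3), R), Mul(2, R))), -1)) = Add(-2, Pow(Add(-3, Mul(2, R, Add(Rational(10, 3), R))), -1)))
Mul(Mul(-1, 27), Function('Y')(Add(-3, Mul(-3, -1)))) = Mul(Mul(-1, 27), Mul(Pow(Add(-9, Mul(6, Pow(Add(-3, Mul(-3, -1)), 2)), Mul(20, Add(-3, Mul(-3, -1)))), -1), Add(21, Mul(-40, Add(-3, Mul(-3, -1))), Mul(-12, Pow(Add(-3, Mul(-3, -1)), 2))))) = Mul(-27, Mul(Pow(Add(-9, Mul(6, Pow(Add(-3, 3), 2)), Mul(20, Add(-3, 3))), -1), Add(21, Mul(-40, Add(-3, 3)), Mul(-12, Pow(Add(-3, 3), 2))))) = Mul(-27, Mul(Pow(Add(-9, Mul(6, Pow(0, 2)), Mul(20, 0)), -1), Add(21, Mul(-40, 0), Mul(-12, Pow(0, 2))))) = Mul(-27, Mul(Pow(Add(-9, Mul(6, 0), 0), -1), Add(21, 0, Mul(-12, 0)))) = Mul(-27, Mul(Pow(Add(-9, 0, 0), -1), Add(21, 0, 0))) = Mul(-27, Mul(Pow(-9, -1), 21)) = Mul(-27, Mul(Rational(-1, 9), 21)) = Mul(-27, Rational(-7, 3)) = 63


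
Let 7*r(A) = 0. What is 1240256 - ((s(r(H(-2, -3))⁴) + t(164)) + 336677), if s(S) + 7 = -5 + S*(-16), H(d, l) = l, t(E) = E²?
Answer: 876695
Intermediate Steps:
r(A) = 0 (r(A) = (⅐)*0 = 0)
s(S) = -12 - 16*S (s(S) = -7 + (-5 + S*(-16)) = -7 + (-5 - 16*S) = -12 - 16*S)
1240256 - ((s(r(H(-2, -3))⁴) + t(164)) + 336677) = 1240256 - (((-12 - 16*0⁴) + 164²) + 336677) = 1240256 - (((-12 - 16*0) + 26896) + 336677) = 1240256 - (((-12 + 0) + 26896) + 336677) = 1240256 - ((-12 + 26896) + 336677) = 1240256 - (26884 + 336677) = 1240256 - 1*363561 = 1240256 - 363561 = 876695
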